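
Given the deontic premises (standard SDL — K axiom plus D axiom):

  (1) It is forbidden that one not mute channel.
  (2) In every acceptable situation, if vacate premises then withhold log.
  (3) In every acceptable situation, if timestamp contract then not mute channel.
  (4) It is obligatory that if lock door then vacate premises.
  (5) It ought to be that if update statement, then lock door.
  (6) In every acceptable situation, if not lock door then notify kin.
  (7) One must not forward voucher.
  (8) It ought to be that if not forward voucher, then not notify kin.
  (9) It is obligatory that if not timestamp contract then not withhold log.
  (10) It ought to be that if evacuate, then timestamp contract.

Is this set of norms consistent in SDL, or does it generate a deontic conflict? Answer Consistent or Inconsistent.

Inconsistent

Premise 7, F(forward_voucher), is equivalent to O(¬forward_voucher).
Applying K to premise 8 (O(¬forward_voucher → ¬notify_kin)) and O(¬forward_voucher) yields O(¬notify_kin).
Premise 6, O(¬lock_door → notify_kin), contraposes to O(¬notify_kin → lock_door); with O(¬notify_kin) we get O(lock_door).
With premise 4, O(lock_door → vacate_premises), the K-axiom yields O(vacate_premises).
With premise 2, O(vacate_premises → withhold_log), the K-axiom yields O(withhold_log).
Premise 9 is O(¬timestamp_contract → ¬withhold_log); contrapositively O(withhold_log → timestamp_contract). Since O(withhold_log) holds, K gives O(timestamp_contract).
Applying K to premise 3 (O(timestamp_contract → ¬mute_channel)) and O(timestamp_contract) yields O(¬mute_channel).
Yet premise 1 is F(¬mute_channel), i.e. O(mute_channel).
We now have both O(¬mute_channel) and O(mute_channel) — mute_channel is simultaneously obligatory and forbidden, violating the D-axiom.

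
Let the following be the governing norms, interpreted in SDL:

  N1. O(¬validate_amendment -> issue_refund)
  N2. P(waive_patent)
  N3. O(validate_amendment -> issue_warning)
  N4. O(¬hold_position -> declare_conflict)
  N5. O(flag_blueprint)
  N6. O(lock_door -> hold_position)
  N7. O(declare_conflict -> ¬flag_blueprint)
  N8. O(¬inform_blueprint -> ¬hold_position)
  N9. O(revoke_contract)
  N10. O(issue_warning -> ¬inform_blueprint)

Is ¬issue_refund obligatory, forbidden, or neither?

Premise 5 gives O(flag_blueprint).
Premise 7 is O(declare_conflict -> ¬flag_blueprint); contrapositively O(flag_blueprint -> ¬declare_conflict). Since O(flag_blueprint) holds, K gives O(¬declare_conflict).
Premise 4, O(¬hold_position -> declare_conflict), contraposes to O(¬declare_conflict -> hold_position); with O(¬declare_conflict) we get O(hold_position).
The contrapositive of premise 8 (O(¬inform_blueprint -> ¬hold_position)) is O(hold_position -> inform_blueprint), and O(hold_position) is already established, so O(inform_blueprint).
The contrapositive of premise 10 (O(issue_warning -> ¬inform_blueprint)) is O(inform_blueprint -> ¬issue_warning), and O(inform_blueprint) is already established, so O(¬issue_warning).
Premise 3 is O(validate_amendment -> issue_warning); contrapositively O(¬issue_warning -> ¬validate_amendment). Since O(¬issue_warning) holds, K gives O(¬validate_amendment).
Applying K to premise 1 (O(¬validate_amendment -> issue_refund)) and O(¬validate_amendment) yields O(issue_refund).
Premises 2, 6, 9 do not contribute to this derivation.
Thus O(issue_refund), which is F(¬issue_refund): ¬issue_refund is forbidden.

Forbidden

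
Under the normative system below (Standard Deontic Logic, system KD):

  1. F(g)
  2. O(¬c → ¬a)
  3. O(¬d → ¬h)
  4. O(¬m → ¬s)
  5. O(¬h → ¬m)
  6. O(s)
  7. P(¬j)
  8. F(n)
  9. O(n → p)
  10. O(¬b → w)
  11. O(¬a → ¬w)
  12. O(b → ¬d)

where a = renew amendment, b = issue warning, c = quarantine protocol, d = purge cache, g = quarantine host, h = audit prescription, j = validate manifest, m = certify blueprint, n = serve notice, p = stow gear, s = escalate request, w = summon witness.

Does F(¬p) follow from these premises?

Premise 9 is O(n → p), but O(n) is not derivable from the premises, so it does not yield O(p).
No other premise forces O(p). An ideal world satisfying every premise can still have ¬p true, so F(¬p) is not derivable.

No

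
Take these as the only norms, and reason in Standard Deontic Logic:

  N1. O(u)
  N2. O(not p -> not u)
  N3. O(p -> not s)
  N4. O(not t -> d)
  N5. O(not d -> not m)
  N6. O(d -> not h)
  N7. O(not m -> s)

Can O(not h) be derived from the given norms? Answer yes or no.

Yes

Premise 1 states O(u) outright.
Premise 2, O(not p -> not u), contraposes to O(u -> p); with O(u) we get O(p).
Applying K to premise 3 (O(p -> not s)) and O(p) yields O(not s).
Premise 7 is O(not m -> s); contrapositively O(not s -> m). Since O(not s) holds, K gives O(m).
Premise 5 is O(not d -> not m); contrapositively O(m -> d). Since O(m) holds, K gives O(d).
With premise 6, O(d -> not h), the K-axiom yields O(not h).
Premise 4 does not contribute to this derivation.
So O(not h) follows.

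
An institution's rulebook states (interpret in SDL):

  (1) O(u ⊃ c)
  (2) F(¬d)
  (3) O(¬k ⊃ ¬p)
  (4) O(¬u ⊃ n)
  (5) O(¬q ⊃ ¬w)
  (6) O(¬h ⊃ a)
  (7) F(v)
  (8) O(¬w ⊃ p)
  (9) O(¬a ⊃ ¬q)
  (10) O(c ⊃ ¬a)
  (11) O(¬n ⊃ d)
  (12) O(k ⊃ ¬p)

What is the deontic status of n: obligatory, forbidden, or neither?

Obligatory

By case analysis on ¬k: premise 3 gives O(¬k ⊃ ¬p) and premise 12 gives O(k ⊃ ¬p), so O(¬p) either way.
The contrapositive of premise 8 (O(¬w ⊃ p)) is O(¬p ⊃ w), and O(¬p) is already established, so O(w).
Premise 5 is O(¬q ⊃ ¬w); contrapositively O(w ⊃ q). Since O(w) holds, K gives O(q).
The contrapositive of premise 9 (O(¬a ⊃ ¬q)) is O(q ⊃ a), and O(q) is already established, so O(a).
Premise 10, O(c ⊃ ¬a), contraposes to O(a ⊃ ¬c); with O(a) we get O(¬c).
Premise 1 is O(u ⊃ c); contrapositively O(¬c ⊃ ¬u). Since O(¬c) holds, K gives O(¬u).
With premise 4, O(¬u ⊃ n), the K-axiom yields O(n).
Premises 2, 6, 7, 11 do not contribute to this derivation.
Hence n is obligatory.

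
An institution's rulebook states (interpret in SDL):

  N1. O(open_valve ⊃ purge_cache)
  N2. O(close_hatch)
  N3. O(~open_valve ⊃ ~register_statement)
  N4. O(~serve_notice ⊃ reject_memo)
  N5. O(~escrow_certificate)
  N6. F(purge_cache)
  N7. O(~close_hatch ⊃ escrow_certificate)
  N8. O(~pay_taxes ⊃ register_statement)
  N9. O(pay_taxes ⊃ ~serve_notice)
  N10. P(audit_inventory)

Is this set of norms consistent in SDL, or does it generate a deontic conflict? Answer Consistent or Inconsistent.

Premise 7 is O(~close_hatch ⊃ escrow_certificate), but O(~close_hatch) is not derivable from the premises, so it does not yield O(escrow_certificate).
So O(escrow_certificate) is not derivable, and the apparent clash with O(~escrow_certificate) does not arise.
A world satisfying every obligation exists (e.g. audit_inventory=false, close_hatch=true, escrow_certificate=false, open_valve=false, pay_taxes=true, purge_cache=false, register_statement=false, reject_memo=true, serve_notice=false); no atom is both obligatory and forbidden, so the set is consistent.

Consistent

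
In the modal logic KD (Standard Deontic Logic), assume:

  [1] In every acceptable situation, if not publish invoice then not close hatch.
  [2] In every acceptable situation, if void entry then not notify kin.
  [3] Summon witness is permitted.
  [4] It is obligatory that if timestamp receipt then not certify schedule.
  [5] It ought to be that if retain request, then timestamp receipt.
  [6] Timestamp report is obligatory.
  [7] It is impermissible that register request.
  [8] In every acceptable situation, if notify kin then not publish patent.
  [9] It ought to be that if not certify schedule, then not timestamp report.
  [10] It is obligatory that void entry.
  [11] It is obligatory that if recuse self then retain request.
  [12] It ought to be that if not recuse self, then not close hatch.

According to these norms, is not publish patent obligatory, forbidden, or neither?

Premise 8 is O(notify_kin → ¬publish_patent), but O(notify_kin) is not derivable from the premises, so it does not yield O(¬publish_patent).
No premise or chain of K-axiom applications forces O(¬publish_patent), and none forces O(publish_patent). So ¬publish_patent is neither obligatory nor forbidden under these norms.

Neither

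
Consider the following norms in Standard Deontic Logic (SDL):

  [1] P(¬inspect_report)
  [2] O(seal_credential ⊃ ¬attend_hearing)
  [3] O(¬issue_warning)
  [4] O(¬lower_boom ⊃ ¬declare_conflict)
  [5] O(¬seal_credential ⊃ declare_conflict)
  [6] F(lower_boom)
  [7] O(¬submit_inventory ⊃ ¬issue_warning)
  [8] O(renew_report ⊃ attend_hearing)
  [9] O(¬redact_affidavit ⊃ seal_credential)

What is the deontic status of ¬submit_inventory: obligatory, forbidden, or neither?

Premise 7 is O(¬submit_inventory ⊃ ¬issue_warning); even if O(¬issue_warning) held, inferring O(¬submit_inventory) would be affirming the consequent — invalid.
No premise or chain of K-axiom applications forces O(¬submit_inventory), and none forces O(submit_inventory). So ¬submit_inventory is neither obligatory nor forbidden under these norms.

Neither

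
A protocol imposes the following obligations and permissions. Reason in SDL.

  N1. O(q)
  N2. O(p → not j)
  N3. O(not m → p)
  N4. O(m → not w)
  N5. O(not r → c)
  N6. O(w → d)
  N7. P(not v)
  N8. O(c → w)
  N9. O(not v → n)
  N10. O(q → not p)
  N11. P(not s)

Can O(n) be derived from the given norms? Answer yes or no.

Premise 9 is O(not v → n), but O(not v) is not derivable from the premises (the permission P(not v) asserts only not O(v), not O(not v)), so it does not yield O(n).
No other premise forces O(n). An ideal world satisfying every premise can still have n false, so O(n) is not derivable.

No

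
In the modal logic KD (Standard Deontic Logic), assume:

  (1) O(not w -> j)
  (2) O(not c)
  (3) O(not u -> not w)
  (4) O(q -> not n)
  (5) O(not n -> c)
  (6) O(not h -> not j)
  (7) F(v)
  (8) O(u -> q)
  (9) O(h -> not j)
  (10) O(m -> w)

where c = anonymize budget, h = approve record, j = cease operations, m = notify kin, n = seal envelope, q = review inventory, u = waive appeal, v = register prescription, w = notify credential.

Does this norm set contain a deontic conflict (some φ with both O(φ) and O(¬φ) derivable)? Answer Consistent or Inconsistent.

Inconsistent

Premises 9 and 6 cover both cases: O(h -> not j) and O(not h -> not j). Since h ∨ not h is a tautology, O(not j) follows.
The contrapositive of premise 1 (O(not w -> j)) is O(not j -> w), and O(not j) is already established, so O(w).
Premise 3, O(not u -> not w), contraposes to O(w -> u); with O(w) we get O(u).
Premise 8 is O(u -> q); since O(u), deontic closure gives O(q).
Premise 4 is O(q -> not n); since O(q), deontic closure gives O(not n).
Applying K to premise 5 (O(not n -> c)) and O(not n) yields O(c).
However, premise 2 gives O(not c).
We now have both O(c) and O(not c) — c is simultaneously obligatory and forbidden, violating the D-axiom.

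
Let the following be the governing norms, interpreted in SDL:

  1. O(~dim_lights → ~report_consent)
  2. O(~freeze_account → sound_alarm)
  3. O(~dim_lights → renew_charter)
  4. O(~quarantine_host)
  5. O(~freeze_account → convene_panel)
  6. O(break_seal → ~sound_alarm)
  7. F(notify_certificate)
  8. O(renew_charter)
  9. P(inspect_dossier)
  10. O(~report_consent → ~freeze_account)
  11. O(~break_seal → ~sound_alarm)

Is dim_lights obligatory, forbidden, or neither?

Obligatory

Premises 11 and 6 are O(~break_seal → ~sound_alarm) and O(break_seal → ~sound_alarm); every ideal world satisfies ~break_seal or break_seal, so in either case ~sound_alarm holds — hence O(~sound_alarm).
Premise 2 is O(~freeze_account → sound_alarm); contrapositively O(~sound_alarm → freeze_account). Since O(~sound_alarm) holds, K gives O(freeze_account).
Premise 10 is O(~report_consent → ~freeze_account); contrapositively O(freeze_account → report_consent). Since O(freeze_account) holds, K gives O(report_consent).
The contrapositive of premise 1 (O(~dim_lights → ~report_consent)) is O(report_consent → dim_lights), and O(report_consent) is already established, so O(dim_lights).
Premises 3, 4, 5, 7, 8, 9 do not contribute to this derivation.
Hence dim_lights is obligatory.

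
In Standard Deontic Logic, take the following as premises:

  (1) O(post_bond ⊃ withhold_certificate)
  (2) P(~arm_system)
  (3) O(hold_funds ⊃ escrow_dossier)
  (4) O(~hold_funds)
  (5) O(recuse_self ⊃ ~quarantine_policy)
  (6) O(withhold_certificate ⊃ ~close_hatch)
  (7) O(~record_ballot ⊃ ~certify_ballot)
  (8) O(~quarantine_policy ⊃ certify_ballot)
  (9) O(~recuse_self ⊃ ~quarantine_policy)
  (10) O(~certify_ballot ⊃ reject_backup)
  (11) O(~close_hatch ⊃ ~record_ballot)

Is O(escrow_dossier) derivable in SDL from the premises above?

Premise 3 is O(hold_funds ⊃ escrow_dossier), but O(hold_funds) is not derivable from the premises, so it does not yield O(escrow_dossier).
No other premise forces O(escrow_dossier). An ideal world satisfying every premise can still have escrow_dossier false, so O(escrow_dossier) is not derivable.

No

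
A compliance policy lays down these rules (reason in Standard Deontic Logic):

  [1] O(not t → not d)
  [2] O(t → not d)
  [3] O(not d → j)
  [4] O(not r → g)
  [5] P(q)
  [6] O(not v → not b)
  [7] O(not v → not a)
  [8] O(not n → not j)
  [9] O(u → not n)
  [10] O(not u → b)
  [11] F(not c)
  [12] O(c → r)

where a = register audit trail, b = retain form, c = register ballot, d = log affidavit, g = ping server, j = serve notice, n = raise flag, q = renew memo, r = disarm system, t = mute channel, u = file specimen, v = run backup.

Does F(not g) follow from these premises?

Premise 4 is O(not r → g), but O(not r) is not derivable from the premises, so it does not yield O(g).
No other premise forces O(g). An ideal world satisfying every premise can still have not g true, so F(not g) is not derivable.

No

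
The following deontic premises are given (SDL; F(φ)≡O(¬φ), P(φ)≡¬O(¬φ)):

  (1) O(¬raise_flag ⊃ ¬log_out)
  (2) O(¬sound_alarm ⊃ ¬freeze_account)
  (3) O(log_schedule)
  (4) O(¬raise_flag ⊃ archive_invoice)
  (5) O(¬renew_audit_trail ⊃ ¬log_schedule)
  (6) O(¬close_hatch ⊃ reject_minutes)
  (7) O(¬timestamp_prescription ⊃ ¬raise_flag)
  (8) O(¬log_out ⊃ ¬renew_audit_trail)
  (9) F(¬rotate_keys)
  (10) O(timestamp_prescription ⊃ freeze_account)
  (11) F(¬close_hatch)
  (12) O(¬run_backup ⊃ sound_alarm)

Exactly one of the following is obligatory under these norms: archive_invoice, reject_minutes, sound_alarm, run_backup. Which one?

sound_alarm

From premise 3 we have O(log_schedule).
The contrapositive of premise 5 (O(¬renew_audit_trail ⊃ ¬log_schedule)) is O(log_schedule ⊃ renew_audit_trail), and O(log_schedule) is already established, so O(renew_audit_trail).
The contrapositive of premise 8 (O(¬log_out ⊃ ¬renew_audit_trail)) is O(renew_audit_trail ⊃ log_out), and O(renew_audit_trail) is already established, so O(log_out).
Premise 1 is O(¬raise_flag ⊃ ¬log_out); contrapositively O(log_out ⊃ raise_flag). Since O(log_out) holds, K gives O(raise_flag).
Premise 7 is O(¬timestamp_prescription ⊃ ¬raise_flag); contrapositively O(raise_flag ⊃ timestamp_prescription). Since O(raise_flag) holds, K gives O(timestamp_prescription).
Premise 10 is O(timestamp_prescription ⊃ freeze_account); since O(timestamp_prescription), deontic closure gives O(freeze_account).
Premise 2, O(¬sound_alarm ⊃ ¬freeze_account), contraposes to O(freeze_account ⊃ sound_alarm); with O(freeze_account) we get O(sound_alarm).
So O(sound_alarm) holds — sound_alarm is obligatory. None of the other listed options is made obligatory by any chain of premises.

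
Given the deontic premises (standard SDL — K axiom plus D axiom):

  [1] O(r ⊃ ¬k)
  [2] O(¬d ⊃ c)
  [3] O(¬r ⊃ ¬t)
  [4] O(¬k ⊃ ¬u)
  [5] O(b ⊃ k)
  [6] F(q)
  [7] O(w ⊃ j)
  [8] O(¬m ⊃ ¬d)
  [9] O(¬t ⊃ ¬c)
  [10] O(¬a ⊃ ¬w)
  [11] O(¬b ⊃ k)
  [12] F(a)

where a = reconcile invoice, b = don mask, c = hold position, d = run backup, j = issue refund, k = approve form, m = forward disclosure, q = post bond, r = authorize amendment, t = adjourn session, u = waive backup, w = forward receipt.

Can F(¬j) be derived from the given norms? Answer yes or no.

No

Premise 7 is O(w ⊃ j), but O(w) is not derivable from the premises, so it does not yield O(j).
No other premise forces O(j). An ideal world satisfying every premise can still have ¬j true, so F(¬j) is not derivable.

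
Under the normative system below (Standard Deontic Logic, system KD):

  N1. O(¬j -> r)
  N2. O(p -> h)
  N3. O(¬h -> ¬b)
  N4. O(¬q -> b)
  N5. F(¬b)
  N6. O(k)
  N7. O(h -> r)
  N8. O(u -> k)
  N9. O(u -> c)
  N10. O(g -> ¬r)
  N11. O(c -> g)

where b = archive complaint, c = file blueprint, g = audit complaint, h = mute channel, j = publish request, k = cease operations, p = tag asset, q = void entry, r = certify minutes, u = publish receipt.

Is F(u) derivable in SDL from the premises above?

Yes

Premise 5, F(¬b), is equivalent to O(b).
The contrapositive of premise 3 (O(¬h -> ¬b)) is O(b -> h), and O(b) is already established, so O(h).
Applying K to premise 7 (O(h -> r)) and O(h) yields O(r).
Premise 10 is O(g -> ¬r); contrapositively O(r -> ¬g). Since O(r) holds, K gives O(¬g).
The contrapositive of premise 11 (O(c -> g)) is O(¬g -> ¬c), and O(¬g) is already established, so O(¬c).
Premise 9, O(u -> c), contraposes to O(¬c -> ¬u); with O(¬c) we get O(¬u).
Premises 1, 2, 4, 6, 8 do not contribute to this derivation.
So O(¬u) holds, i.e. F(u). The claim follows.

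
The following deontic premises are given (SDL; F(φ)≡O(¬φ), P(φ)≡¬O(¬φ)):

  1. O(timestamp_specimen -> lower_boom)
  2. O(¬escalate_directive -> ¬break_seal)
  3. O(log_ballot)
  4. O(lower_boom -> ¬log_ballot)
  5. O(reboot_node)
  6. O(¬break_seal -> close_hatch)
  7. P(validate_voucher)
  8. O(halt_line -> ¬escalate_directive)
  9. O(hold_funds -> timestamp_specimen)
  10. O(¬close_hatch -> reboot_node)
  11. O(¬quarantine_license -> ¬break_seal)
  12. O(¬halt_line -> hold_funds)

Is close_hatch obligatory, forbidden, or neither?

Obligatory

From premise 3 we have O(log_ballot).
Premise 4 is O(lower_boom -> ¬log_ballot); contrapositively O(log_ballot -> ¬lower_boom). Since O(log_ballot) holds, K gives O(¬lower_boom).
Premise 1, O(timestamp_specimen -> lower_boom), contraposes to O(¬lower_boom -> ¬timestamp_specimen); with O(¬lower_boom) we get O(¬timestamp_specimen).
The contrapositive of premise 9 (O(hold_funds -> timestamp_specimen)) is O(¬timestamp_specimen -> ¬hold_funds), and O(¬timestamp_specimen) is already established, so O(¬hold_funds).
Premise 12 is O(¬halt_line -> hold_funds); contrapositively O(¬hold_funds -> halt_line). Since O(¬hold_funds) holds, K gives O(halt_line).
With premise 8, O(halt_line -> ¬escalate_directive), the K-axiom yields O(¬escalate_directive).
From O(¬escalate_directive) and premise 2, O(¬escalate_directive -> ¬break_seal), we obtain O(¬break_seal).
With premise 6, O(¬break_seal -> close_hatch), the K-axiom yields O(close_hatch).
Premises 5, 7, 10, 11 do not contribute to this derivation.
Hence close_hatch is obligatory.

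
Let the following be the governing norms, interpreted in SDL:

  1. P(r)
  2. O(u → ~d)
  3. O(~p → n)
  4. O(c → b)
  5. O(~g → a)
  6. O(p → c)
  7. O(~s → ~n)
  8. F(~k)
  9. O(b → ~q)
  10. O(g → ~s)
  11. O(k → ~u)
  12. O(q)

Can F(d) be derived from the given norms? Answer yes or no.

Premise 2 is O(u → ~d), but O(u) is not derivable from the premises, so it does not yield O(~d).
No other premise forces O(~d). An ideal world satisfying every premise can still have d true, so F(d) is not derivable.

No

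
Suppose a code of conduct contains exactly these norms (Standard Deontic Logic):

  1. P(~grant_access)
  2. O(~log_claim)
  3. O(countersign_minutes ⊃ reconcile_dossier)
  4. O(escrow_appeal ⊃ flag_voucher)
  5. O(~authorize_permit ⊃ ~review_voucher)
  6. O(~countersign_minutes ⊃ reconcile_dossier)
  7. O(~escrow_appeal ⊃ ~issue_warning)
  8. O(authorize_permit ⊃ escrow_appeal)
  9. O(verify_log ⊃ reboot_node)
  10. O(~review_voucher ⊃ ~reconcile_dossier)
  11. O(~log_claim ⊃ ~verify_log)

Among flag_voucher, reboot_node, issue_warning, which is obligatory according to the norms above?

Premises 3 and 6 cover both cases: O(countersign_minutes ⊃ reconcile_dossier) and O(~countersign_minutes ⊃ reconcile_dossier). Since countersign_minutes ∨ ~countersign_minutes is a tautology, O(reconcile_dossier) follows.
Premise 10, O(~review_voucher ⊃ ~reconcile_dossier), contraposes to O(reconcile_dossier ⊃ review_voucher); with O(reconcile_dossier) we get O(review_voucher).
The contrapositive of premise 5 (O(~authorize_permit ⊃ ~review_voucher)) is O(review_voucher ⊃ authorize_permit), and O(review_voucher) is already established, so O(authorize_permit).
With premise 8, O(authorize_permit ⊃ escrow_appeal), the K-axiom yields O(escrow_appeal).
Premise 4 is O(escrow_appeal ⊃ flag_voucher); since O(escrow_appeal), deontic closure gives O(flag_voucher).
So O(flag_voucher) holds — flag_voucher is obligatory. None of the other listed options is made obligatory by any chain of premises.

flag_voucher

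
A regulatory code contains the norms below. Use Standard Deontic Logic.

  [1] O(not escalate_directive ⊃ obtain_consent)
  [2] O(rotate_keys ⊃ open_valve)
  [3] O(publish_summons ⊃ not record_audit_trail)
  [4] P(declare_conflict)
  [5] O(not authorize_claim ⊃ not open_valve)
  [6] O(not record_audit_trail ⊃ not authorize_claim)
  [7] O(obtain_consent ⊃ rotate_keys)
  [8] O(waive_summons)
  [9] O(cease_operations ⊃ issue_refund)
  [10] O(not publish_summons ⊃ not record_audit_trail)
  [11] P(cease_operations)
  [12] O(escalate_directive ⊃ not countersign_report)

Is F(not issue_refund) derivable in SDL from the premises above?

No

Premise 9 is O(cease_operations ⊃ issue_refund), but O(cease_operations) is not derivable from the premises (the permission P(cease_operations) asserts only not O(not cease_operations), not O(cease_operations)), so it does not yield O(issue_refund).
No other premise forces O(issue_refund). An ideal world satisfying every premise can still have not issue_refund true, so F(not issue_refund) is not derivable.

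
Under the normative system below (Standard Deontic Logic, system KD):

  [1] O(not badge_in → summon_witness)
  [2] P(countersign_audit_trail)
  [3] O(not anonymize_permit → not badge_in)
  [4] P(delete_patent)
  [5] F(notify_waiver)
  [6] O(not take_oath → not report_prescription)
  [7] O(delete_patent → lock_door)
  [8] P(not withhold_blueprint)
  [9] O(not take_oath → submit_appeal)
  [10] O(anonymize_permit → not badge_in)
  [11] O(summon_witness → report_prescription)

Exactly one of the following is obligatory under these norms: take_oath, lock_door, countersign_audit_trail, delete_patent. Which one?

take_oath

Premises 10 and 3 cover both cases: O(anonymize_permit → not badge_in) and O(not anonymize_permit → not badge_in). Since anonymize_permit ∨ not anonymize_permit is a tautology, O(not badge_in) follows.
Premise 1 is O(not badge_in → summon_witness); since O(not badge_in), deontic closure gives O(summon_witness).
Applying K to premise 11 (O(summon_witness → report_prescription)) and O(summon_witness) yields O(report_prescription).
Premise 6 is O(not take_oath → not report_prescription); contrapositively O(report_prescription → take_oath). Since O(report_prescription) holds, K gives O(take_oath).
So O(take_oath) holds — take_oath is obligatory. None of the other listed options is made obligatory by any chain of premises.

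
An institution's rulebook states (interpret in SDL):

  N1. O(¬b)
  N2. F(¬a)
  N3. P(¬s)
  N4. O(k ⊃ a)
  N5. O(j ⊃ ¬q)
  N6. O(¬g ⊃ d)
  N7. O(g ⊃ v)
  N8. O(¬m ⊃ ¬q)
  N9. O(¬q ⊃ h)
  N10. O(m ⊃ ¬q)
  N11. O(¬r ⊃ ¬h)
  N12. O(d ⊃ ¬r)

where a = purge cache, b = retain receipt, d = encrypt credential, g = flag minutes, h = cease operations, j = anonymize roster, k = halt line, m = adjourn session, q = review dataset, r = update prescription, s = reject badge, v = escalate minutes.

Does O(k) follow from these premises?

No

Premise 4 is O(k ⊃ a); even if O(a) held, inferring O(k) would be affirming the consequent — invalid.
No other premise forces O(k). An ideal world satisfying every premise can still have k false, so O(k) is not derivable.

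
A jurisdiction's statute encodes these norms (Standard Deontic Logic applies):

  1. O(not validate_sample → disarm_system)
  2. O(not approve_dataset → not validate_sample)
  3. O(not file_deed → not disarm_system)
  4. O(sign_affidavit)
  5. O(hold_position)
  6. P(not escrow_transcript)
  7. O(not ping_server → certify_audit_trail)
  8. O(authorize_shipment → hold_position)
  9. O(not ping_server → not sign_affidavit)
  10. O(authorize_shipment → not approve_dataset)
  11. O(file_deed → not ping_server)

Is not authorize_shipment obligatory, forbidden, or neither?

Premise 4 gives O(sign_affidavit).
Premise 9, O(not ping_server → not sign_affidavit), contraposes to O(sign_affidavit → ping_server); with O(sign_affidavit) we get O(ping_server).
The contrapositive of premise 11 (O(file_deed → not ping_server)) is O(ping_server → not file_deed), and O(ping_server) is already established, so O(not file_deed).
Applying K to premise 3 (O(not file_deed → not disarm_system)) and O(not file_deed) yields O(not disarm_system).
Premise 1, O(not validate_sample → disarm_system), contraposes to O(not disarm_system → validate_sample); with O(not disarm_system) we get O(validate_sample).
Premise 2, O(not approve_dataset → not validate_sample), contraposes to O(validate_sample → approve_dataset); with O(validate_sample) we get O(approve_dataset).
Premise 10 is O(authorize_shipment → not approve_dataset); contrapositively O(approve_dataset → not authorize_shipment). Since O(approve_dataset) holds, K gives O(not authorize_shipment).
Premises 5, 6, 7, 8 do not contribute to this derivation.
Hence not authorize_shipment is obligatory.

Obligatory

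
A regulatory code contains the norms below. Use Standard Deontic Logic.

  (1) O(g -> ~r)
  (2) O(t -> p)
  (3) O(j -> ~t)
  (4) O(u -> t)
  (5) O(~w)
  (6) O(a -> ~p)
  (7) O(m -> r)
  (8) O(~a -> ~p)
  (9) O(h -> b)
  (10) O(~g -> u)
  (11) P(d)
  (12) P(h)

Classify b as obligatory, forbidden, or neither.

Neither

Premise 9 is O(h -> b), but O(h) is not derivable from the premises (the permission P(h) asserts only ~O(~h), not O(h)), so it does not yield O(b).
No premise or chain of K-axiom applications forces O(b), and none forces O(~b). So b is neither obligatory nor forbidden under these norms.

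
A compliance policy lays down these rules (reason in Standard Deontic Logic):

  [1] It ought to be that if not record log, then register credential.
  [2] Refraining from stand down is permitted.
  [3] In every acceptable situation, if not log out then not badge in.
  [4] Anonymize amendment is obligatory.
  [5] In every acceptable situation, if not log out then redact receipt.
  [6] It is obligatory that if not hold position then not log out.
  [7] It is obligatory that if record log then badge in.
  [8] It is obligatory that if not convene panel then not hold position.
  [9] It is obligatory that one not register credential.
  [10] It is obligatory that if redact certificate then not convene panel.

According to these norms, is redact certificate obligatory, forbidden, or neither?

Forbidden

Premise 9 states O(¬register_credential) outright.
Premise 1 is O(¬record_log → register_credential); contrapositively O(¬register_credential → record_log). Since O(¬register_credential) holds, K gives O(record_log).
Premise 7 is O(record_log → badge_in); since O(record_log), deontic closure gives O(badge_in).
Premise 3, O(¬log_out → ¬badge_in), contraposes to O(badge_in → log_out); with O(badge_in) we get O(log_out).
The contrapositive of premise 6 (O(¬hold_position → ¬log_out)) is O(log_out → hold_position), and O(log_out) is already established, so O(hold_position).
Premise 8, O(¬convene_panel → ¬hold_position), contraposes to O(hold_position → convene_panel); with O(hold_position) we get O(convene_panel).
Premise 10, O(redact_certificate → ¬convene_panel), contraposes to O(convene_panel → ¬redact_certificate); with O(convene_panel) we get O(¬redact_certificate).
Premises 2, 4, 5 do not contribute to this derivation.
Thus O(¬redact_certificate), which is F(redact_certificate): redact_certificate is forbidden.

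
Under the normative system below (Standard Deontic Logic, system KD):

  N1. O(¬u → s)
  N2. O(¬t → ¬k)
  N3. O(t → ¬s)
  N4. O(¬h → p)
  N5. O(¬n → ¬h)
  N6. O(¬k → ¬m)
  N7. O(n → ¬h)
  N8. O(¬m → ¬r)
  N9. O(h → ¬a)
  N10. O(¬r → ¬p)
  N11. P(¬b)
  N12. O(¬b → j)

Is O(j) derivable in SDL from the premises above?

Premise 12 is O(¬b → j), but O(¬b) is not derivable from the premises (the permission P(¬b) asserts only ¬O(b), not O(¬b)), so it does not yield O(j).
No other premise forces O(j). An ideal world satisfying every premise can still have j false, so O(j) is not derivable.

No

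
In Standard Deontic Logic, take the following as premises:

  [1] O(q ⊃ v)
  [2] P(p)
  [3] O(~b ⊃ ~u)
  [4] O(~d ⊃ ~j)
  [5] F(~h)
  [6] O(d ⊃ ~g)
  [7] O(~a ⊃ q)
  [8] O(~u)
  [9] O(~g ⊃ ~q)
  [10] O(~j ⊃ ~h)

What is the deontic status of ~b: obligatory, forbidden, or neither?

Neither

Premise 3 is O(~b ⊃ ~u); even if O(~u) held, inferring O(~b) would be affirming the consequent — invalid.
No premise or chain of K-axiom applications forces O(~b), and none forces O(b). So ~b is neither obligatory nor forbidden under these norms.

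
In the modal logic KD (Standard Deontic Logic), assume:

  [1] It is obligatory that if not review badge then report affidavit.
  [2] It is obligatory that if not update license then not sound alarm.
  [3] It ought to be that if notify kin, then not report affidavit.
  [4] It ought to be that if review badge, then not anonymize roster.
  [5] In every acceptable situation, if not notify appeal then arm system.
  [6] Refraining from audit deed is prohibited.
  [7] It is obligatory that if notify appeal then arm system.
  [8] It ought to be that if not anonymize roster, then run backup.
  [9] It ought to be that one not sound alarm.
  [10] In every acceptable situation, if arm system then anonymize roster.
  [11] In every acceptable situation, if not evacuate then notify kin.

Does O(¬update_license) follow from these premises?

Premise 2 is O(¬update_license → ¬sound_alarm); even if O(¬sound_alarm) held, inferring O(¬update_license) would be affirming the consequent — invalid.
No other premise forces O(¬update_license). An ideal world satisfying every premise can still have ¬update_license false, so O(¬update_license) is not derivable.

No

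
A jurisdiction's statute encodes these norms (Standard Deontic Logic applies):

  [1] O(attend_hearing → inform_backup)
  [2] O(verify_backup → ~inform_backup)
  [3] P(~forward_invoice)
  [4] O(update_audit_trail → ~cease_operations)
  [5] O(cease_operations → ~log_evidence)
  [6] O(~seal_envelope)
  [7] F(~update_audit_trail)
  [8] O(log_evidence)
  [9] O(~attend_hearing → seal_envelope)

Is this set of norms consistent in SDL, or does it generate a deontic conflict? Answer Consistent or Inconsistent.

Consistent

Premise 5 is O(cease_operations → ~log_evidence), but O(cease_operations) is not derivable from the premises, so it does not yield O(~log_evidence).
So O(~log_evidence) is not derivable, and the apparent clash with O(log_evidence) does not arise.
A world satisfying every obligation exists (e.g. attend_hearing=true, cease_operations=false, forward_invoice=false, inform_backup=true, log_evidence=true, seal_envelope=false, update_audit_trail=true, verify_backup=false); no atom is both obligatory and forbidden, so the set is consistent.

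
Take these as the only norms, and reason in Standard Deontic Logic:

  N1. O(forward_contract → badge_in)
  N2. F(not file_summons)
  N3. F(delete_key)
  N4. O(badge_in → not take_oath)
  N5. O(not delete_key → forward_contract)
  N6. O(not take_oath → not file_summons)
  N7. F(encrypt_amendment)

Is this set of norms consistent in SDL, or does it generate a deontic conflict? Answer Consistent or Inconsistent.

F(not file_summons) at premise 2 means O(file_summons).
The contrapositive of premise 6 (O(not take_oath → not file_summons)) is O(file_summons → take_oath), and O(file_summons) is already established, so O(take_oath).
Premise 4 is O(badge_in → not take_oath); contrapositively O(take_oath → not badge_in). Since O(take_oath) holds, K gives O(not badge_in).
Premise 1, O(forward_contract → badge_in), contraposes to O(not badge_in → not forward_contract); with O(not badge_in) we get O(not forward_contract).
Premise 5, O(not delete_key → forward_contract), contraposes to O(not forward_contract → delete_key); with O(not forward_contract) we get O(delete_key).
But premise 3, F(delete_key), means O(not delete_key).
We now have both O(delete_key) and O(not delete_key) — delete_key is simultaneously obligatory and forbidden, violating the D-axiom.

Inconsistent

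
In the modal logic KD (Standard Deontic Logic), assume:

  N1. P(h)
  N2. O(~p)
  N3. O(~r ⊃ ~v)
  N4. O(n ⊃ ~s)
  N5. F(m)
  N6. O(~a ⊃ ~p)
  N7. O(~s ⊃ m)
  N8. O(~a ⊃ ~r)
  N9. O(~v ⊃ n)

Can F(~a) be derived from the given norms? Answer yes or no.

F(m) at premise 5 means O(~m).
Premise 7, O(~s ⊃ m), contraposes to O(~m ⊃ s); with O(~m) we get O(s).
The contrapositive of premise 4 (O(n ⊃ ~s)) is O(s ⊃ ~n), and O(s) is already established, so O(~n).
Premise 9 is O(~v ⊃ n); contrapositively O(~n ⊃ v). Since O(~n) holds, K gives O(v).
Premise 3, O(~r ⊃ ~v), contraposes to O(v ⊃ r); with O(v) we get O(r).
The contrapositive of premise 8 (O(~a ⊃ ~r)) is O(r ⊃ a), and O(r) is already established, so O(a).
Premises 1, 2, 6 do not contribute to this derivation.
So O(a) holds, i.e. F(~a). The claim follows.

Yes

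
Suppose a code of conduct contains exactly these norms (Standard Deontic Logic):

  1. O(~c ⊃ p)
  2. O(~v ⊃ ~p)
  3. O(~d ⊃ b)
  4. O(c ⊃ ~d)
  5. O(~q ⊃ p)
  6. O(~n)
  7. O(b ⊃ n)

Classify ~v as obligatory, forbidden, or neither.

Premise 6 states O(~n) outright.
Premise 7 is O(b ⊃ n); contrapositively O(~n ⊃ ~b). Since O(~n) holds, K gives O(~b).
Premise 3 is O(~d ⊃ b); contrapositively O(~b ⊃ d). Since O(~b) holds, K gives O(d).
The contrapositive of premise 4 (O(c ⊃ ~d)) is O(d ⊃ ~c), and O(d) is already established, so O(~c).
Applying K to premise 1 (O(~c ⊃ p)) and O(~c) yields O(p).
Premise 2, O(~v ⊃ ~p), contraposes to O(p ⊃ v); with O(p) we get O(v).
Premise 5 does not contribute to this derivation.
Thus O(v), which is F(~v): ~v is forbidden.

Forbidden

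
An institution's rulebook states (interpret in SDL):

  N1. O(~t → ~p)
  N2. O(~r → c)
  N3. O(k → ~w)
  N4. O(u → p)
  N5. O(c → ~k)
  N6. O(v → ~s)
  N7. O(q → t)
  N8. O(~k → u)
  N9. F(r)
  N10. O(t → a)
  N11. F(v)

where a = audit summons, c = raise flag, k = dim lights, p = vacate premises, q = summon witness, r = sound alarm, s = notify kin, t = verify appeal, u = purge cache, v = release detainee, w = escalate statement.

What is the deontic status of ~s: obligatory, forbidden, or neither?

Neither

Premise 6 is O(v → ~s), but O(v) is not derivable from the premises, so it does not yield O(~s).
No premise or chain of K-axiom applications forces O(~s), and none forces O(s). So ~s is neither obligatory nor forbidden under these norms.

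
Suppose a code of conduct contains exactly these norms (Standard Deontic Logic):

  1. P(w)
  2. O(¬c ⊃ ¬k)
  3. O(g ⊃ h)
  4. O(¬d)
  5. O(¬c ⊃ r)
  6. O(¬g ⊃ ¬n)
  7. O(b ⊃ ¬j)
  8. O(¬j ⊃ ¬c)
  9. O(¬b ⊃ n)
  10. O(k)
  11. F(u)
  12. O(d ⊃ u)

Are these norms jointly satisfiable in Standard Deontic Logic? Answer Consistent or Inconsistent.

Premise 12 is O(d ⊃ u), but O(d) is not derivable from the premises, so it does not yield O(u).
So O(u) is not derivable, and the apparent clash with O(¬u) does not arise.
A world satisfying every obligation exists (e.g. b=false, c=true, d=false, g=true, h=true, j=true, k=true, n=true, r=false, u=false, w=false); no atom is both obligatory and forbidden, so the set is consistent.

Consistent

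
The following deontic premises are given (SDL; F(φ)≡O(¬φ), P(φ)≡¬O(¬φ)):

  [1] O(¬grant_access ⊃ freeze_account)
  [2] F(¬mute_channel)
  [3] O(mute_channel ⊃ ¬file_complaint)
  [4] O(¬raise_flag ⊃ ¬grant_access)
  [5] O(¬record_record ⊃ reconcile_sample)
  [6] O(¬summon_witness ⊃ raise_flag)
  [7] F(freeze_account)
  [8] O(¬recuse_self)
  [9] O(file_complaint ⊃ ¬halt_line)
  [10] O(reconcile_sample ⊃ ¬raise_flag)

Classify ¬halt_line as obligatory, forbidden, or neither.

Premise 9 is O(file_complaint ⊃ ¬halt_line), but O(file_complaint) is not derivable from the premises, so it does not yield O(¬halt_line).
No premise or chain of K-axiom applications forces O(¬halt_line), and none forces O(halt_line). So ¬halt_line is neither obligatory nor forbidden under these norms.

Neither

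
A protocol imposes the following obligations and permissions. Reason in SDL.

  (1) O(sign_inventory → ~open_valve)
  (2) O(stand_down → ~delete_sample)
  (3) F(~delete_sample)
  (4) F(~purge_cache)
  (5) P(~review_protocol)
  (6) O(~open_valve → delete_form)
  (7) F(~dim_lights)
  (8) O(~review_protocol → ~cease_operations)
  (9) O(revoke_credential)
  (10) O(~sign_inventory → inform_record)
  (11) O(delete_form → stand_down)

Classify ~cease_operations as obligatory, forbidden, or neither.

Neither

Premise 8 is O(~review_protocol → ~cease_operations), but O(~review_protocol) is not derivable from the premises (the permission P(~review_protocol) asserts only ~O(review_protocol), not O(~review_protocol)), so it does not yield O(~cease_operations).
No premise or chain of K-axiom applications forces O(~cease_operations), and none forces O(cease_operations). So ~cease_operations is neither obligatory nor forbidden under these norms.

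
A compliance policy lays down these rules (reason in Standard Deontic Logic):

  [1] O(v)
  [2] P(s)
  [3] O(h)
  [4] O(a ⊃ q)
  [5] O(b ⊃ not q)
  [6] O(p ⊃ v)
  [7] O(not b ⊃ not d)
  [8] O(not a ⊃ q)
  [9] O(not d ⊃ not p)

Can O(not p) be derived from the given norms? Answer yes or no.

Premises 8 and 4 are O(not a ⊃ q) and O(a ⊃ q); every ideal world satisfies not a or a, so in either case q holds — hence O(q).
Premise 5, O(b ⊃ not q), contraposes to O(q ⊃ not b); with O(q) we get O(not b).
With premise 7, O(not b ⊃ not d), the K-axiom yields O(not d).
Applying K to premise 9 (O(not d ⊃ not p)) and O(not d) yields O(not p).
Premises 1, 2, 3, 6 do not contribute to this derivation.
So O(not p) follows.

Yes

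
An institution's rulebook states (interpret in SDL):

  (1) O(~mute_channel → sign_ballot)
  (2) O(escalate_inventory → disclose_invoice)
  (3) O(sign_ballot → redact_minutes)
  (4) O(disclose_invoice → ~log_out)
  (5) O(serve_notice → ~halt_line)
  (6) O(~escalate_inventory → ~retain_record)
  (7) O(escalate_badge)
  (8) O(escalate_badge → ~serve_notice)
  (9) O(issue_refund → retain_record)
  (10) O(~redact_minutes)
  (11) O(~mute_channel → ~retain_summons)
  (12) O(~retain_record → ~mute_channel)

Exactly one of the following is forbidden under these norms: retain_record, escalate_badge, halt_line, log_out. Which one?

log_out

Premise 10 gives O(~redact_minutes).
The contrapositive of premise 3 (O(sign_ballot → redact_minutes)) is O(~redact_minutes → ~sign_ballot), and O(~redact_minutes) is already established, so O(~sign_ballot).
Premise 1 is O(~mute_channel → sign_ballot); contrapositively O(~sign_ballot → mute_channel). Since O(~sign_ballot) holds, K gives O(mute_channel).
The contrapositive of premise 12 (O(~retain_record → ~mute_channel)) is O(mute_channel → retain_record), and O(mute_channel) is already established, so O(retain_record).
Premise 6 is O(~escalate_inventory → ~retain_record); contrapositively O(retain_record → escalate_inventory). Since O(retain_record) holds, K gives O(escalate_inventory).
From O(escalate_inventory) and premise 2, O(escalate_inventory → disclose_invoice), we obtain O(disclose_invoice).
Applying K to premise 4 (O(disclose_invoice → ~log_out)) and O(disclose_invoice) yields O(~log_out).
So O(~log_out) holds, i.e. log_out is forbidden. None of the other listed options is forbidden under the premises.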